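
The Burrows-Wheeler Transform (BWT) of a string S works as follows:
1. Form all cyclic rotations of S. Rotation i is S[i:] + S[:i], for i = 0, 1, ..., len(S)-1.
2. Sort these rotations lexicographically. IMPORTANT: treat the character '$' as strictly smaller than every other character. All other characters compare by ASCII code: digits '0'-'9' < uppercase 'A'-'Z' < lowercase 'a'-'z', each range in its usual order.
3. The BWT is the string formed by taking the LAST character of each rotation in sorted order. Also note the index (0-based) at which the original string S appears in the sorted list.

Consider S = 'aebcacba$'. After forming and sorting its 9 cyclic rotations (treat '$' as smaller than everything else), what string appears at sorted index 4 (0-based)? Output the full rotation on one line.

Answer: ba$aebcac

Derivation:
All 9 rotations (rotation i = S[i:]+S[:i]):
  rot[0] = aebcacba$
  rot[1] = ebcacba$a
  rot[2] = bcacba$ae
  rot[3] = cacba$aeb
  rot[4] = acba$aebc
  rot[5] = cba$aebca
  rot[6] = ba$aebcac
  rot[7] = a$aebcacb
  rot[8] = $aebcacba
Sorted (with $ < everything):
  sorted[0] = $aebcacba
  sorted[1] = a$aebcacb
  sorted[2] = acba$aebc
  sorted[3] = aebcacba$
  sorted[4] = ba$aebcac
  sorted[5] = bcacba$ae
  sorted[6] = cacba$aeb
  sorted[7] = cba$aebca
  sorted[8] = ebcacba$a
sorted[4] = ba$aebcac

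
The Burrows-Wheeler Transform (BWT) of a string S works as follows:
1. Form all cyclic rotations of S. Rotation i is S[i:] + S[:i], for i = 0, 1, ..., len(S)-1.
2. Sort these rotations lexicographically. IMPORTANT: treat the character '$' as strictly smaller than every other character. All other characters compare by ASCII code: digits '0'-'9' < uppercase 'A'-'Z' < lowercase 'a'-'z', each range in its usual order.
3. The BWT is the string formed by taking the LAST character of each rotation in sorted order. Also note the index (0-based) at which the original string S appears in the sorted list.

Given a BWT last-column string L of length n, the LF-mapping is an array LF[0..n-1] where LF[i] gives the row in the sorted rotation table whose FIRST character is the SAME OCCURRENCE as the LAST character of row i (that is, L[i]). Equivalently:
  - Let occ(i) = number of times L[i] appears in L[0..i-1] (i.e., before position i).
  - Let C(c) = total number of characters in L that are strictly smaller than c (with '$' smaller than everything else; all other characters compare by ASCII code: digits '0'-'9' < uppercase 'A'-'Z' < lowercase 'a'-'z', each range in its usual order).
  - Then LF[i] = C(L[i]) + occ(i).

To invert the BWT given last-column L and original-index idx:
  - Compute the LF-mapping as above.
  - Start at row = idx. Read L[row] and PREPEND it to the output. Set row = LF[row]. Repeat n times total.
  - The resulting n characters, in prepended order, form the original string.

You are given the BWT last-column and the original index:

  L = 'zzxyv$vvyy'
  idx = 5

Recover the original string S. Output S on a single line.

Answer: yvyzvxvyz$

Derivation:
LF mapping: 8 9 4 5 1 0 2 3 6 7
Walk LF starting at row 5, prepending L[row]:
  step 1: row=5, L[5]='$', prepend. Next row=LF[5]=0
  step 2: row=0, L[0]='z', prepend. Next row=LF[0]=8
  step 3: row=8, L[8]='y', prepend. Next row=LF[8]=6
  step 4: row=6, L[6]='v', prepend. Next row=LF[6]=2
  step 5: row=2, L[2]='x', prepend. Next row=LF[2]=4
  step 6: row=4, L[4]='v', prepend. Next row=LF[4]=1
  step 7: row=1, L[1]='z', prepend. Next row=LF[1]=9
  step 8: row=9, L[9]='y', prepend. Next row=LF[9]=7
  step 9: row=7, L[7]='v', prepend. Next row=LF[7]=3
  step 10: row=3, L[3]='y', prepend. Next row=LF[3]=5
Reversed output: yvyzvxvyz$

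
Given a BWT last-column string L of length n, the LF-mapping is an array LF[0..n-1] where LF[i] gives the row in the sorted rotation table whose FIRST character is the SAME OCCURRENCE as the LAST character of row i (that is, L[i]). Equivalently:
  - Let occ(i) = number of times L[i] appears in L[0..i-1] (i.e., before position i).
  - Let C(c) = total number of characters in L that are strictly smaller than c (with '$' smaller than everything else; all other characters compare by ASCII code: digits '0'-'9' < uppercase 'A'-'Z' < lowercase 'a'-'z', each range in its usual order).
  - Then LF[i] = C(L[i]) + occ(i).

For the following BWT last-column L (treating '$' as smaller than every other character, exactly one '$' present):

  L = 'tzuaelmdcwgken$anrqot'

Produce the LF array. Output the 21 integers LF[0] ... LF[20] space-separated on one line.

Char counts: '$':1, 'a':2, 'c':1, 'd':1, 'e':2, 'g':1, 'k':1, 'l':1, 'm':1, 'n':2, 'o':1, 'q':1, 'r':1, 't':2, 'u':1, 'w':1, 'z':1
C (first-col start): C('$')=0, C('a')=1, C('c')=3, C('d')=4, C('e')=5, C('g')=7, C('k')=8, C('l')=9, C('m')=10, C('n')=11, C('o')=13, C('q')=14, C('r')=15, C('t')=16, C('u')=18, C('w')=19, C('z')=20
L[0]='t': occ=0, LF[0]=C('t')+0=16+0=16
L[1]='z': occ=0, LF[1]=C('z')+0=20+0=20
L[2]='u': occ=0, LF[2]=C('u')+0=18+0=18
L[3]='a': occ=0, LF[3]=C('a')+0=1+0=1
L[4]='e': occ=0, LF[4]=C('e')+0=5+0=5
L[5]='l': occ=0, LF[5]=C('l')+0=9+0=9
L[6]='m': occ=0, LF[6]=C('m')+0=10+0=10
L[7]='d': occ=0, LF[7]=C('d')+0=4+0=4
L[8]='c': occ=0, LF[8]=C('c')+0=3+0=3
L[9]='w': occ=0, LF[9]=C('w')+0=19+0=19
L[10]='g': occ=0, LF[10]=C('g')+0=7+0=7
L[11]='k': occ=0, LF[11]=C('k')+0=8+0=8
L[12]='e': occ=1, LF[12]=C('e')+1=5+1=6
L[13]='n': occ=0, LF[13]=C('n')+0=11+0=11
L[14]='$': occ=0, LF[14]=C('$')+0=0+0=0
L[15]='a': occ=1, LF[15]=C('a')+1=1+1=2
L[16]='n': occ=1, LF[16]=C('n')+1=11+1=12
L[17]='r': occ=0, LF[17]=C('r')+0=15+0=15
L[18]='q': occ=0, LF[18]=C('q')+0=14+0=14
L[19]='o': occ=0, LF[19]=C('o')+0=13+0=13
L[20]='t': occ=1, LF[20]=C('t')+1=16+1=17

Answer: 16 20 18 1 5 9 10 4 3 19 7 8 6 11 0 2 12 15 14 13 17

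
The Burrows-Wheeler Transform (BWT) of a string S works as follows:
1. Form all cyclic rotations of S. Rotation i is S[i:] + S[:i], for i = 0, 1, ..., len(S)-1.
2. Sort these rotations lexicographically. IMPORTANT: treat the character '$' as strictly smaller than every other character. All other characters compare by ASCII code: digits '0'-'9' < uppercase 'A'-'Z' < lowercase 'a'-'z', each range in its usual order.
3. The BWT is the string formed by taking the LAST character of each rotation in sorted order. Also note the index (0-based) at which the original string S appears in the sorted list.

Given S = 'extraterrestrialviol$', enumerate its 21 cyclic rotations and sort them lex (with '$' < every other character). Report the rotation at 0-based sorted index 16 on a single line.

All 21 rotations (rotation i = S[i:]+S[:i]):
  rot[0] = extraterrestrialviol$
  rot[1] = xtraterrestrialviol$e
  rot[2] = traterrestrialviol$ex
  rot[3] = raterrestrialviol$ext
  rot[4] = aterrestrialviol$extr
  rot[5] = terrestrialviol$extra
  rot[6] = errestrialviol$extrat
  rot[7] = rrestrialviol$extrate
  rot[8] = restrialviol$extrater
  rot[9] = estrialviol$extraterr
  rot[10] = strialviol$extraterre
  rot[11] = trialviol$extraterres
  rot[12] = rialviol$extraterrest
  rot[13] = ialviol$extraterrestr
  rot[14] = alviol$extraterrestri
  rot[15] = lviol$extraterrestria
  rot[16] = viol$extraterrestrial
  rot[17] = iol$extraterrestrialv
  rot[18] = ol$extraterrestrialvi
  rot[19] = l$extraterrestrialvio
  rot[20] = $extraterrestrialviol
Sorted (with $ < everything):
  sorted[0] = $extraterrestrialviol
  sorted[1] = alviol$extraterrestri
  sorted[2] = aterrestrialviol$extr
  sorted[3] = errestrialviol$extrat
  sorted[4] = estrialviol$extraterr
  sorted[5] = extraterrestrialviol$
  sorted[6] = ialviol$extraterrestr
  sorted[7] = iol$extraterrestrialv
  sorted[8] = l$extraterrestrialvio
  sorted[9] = lviol$extraterrestria
  sorted[10] = ol$extraterrestrialvi
  sorted[11] = raterrestrialviol$ext
  sorted[12] = restrialviol$extrater
  sorted[13] = rialviol$extraterrest
  sorted[14] = rrestrialviol$extrate
  sorted[15] = strialviol$extraterre
  sorted[16] = terrestrialviol$extra
  sorted[17] = traterrestrialviol$ex
  sorted[18] = trialviol$extraterres
  sorted[19] = viol$extraterrestrial
  sorted[20] = xtraterrestrialviol$e
sorted[16] = terrestrialviol$extra

Answer: terrestrialviol$extra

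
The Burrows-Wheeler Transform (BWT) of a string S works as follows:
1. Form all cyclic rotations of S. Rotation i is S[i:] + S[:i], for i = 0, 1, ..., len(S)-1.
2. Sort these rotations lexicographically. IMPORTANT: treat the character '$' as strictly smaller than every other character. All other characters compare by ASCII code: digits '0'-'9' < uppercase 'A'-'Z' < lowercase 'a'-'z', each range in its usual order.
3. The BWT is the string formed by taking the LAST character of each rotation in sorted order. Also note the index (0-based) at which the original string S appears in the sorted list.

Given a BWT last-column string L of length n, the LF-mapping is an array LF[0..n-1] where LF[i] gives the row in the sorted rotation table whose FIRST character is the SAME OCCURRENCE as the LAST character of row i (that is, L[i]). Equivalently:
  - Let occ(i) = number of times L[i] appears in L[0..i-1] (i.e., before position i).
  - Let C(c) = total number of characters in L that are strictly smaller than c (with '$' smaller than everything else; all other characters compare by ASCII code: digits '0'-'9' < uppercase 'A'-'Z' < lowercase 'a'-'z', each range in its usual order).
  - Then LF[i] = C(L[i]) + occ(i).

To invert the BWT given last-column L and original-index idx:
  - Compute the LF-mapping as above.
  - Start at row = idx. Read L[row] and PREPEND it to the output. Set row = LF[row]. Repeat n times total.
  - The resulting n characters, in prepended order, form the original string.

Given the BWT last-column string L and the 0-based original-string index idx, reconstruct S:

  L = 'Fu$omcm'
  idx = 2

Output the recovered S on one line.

Answer: commuF$

Derivation:
LF mapping: 1 6 0 5 3 2 4
Walk LF starting at row 2, prepending L[row]:
  step 1: row=2, L[2]='$', prepend. Next row=LF[2]=0
  step 2: row=0, L[0]='F', prepend. Next row=LF[0]=1
  step 3: row=1, L[1]='u', prepend. Next row=LF[1]=6
  step 4: row=6, L[6]='m', prepend. Next row=LF[6]=4
  step 5: row=4, L[4]='m', prepend. Next row=LF[4]=3
  step 6: row=3, L[3]='o', prepend. Next row=LF[3]=5
  step 7: row=5, L[5]='c', prepend. Next row=LF[5]=2
Reversed output: commuF$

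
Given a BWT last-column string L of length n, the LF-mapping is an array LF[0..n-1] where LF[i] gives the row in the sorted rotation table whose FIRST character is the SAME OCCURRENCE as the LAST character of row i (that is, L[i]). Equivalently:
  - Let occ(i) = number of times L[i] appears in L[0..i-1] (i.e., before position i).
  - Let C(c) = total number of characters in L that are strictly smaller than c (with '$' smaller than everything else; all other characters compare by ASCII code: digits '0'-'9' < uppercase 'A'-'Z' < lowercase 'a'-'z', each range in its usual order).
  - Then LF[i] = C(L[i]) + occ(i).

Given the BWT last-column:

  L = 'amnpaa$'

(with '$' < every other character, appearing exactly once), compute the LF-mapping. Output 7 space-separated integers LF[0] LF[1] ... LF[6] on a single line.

Char counts: '$':1, 'a':3, 'm':1, 'n':1, 'p':1
C (first-col start): C('$')=0, C('a')=1, C('m')=4, C('n')=5, C('p')=6
L[0]='a': occ=0, LF[0]=C('a')+0=1+0=1
L[1]='m': occ=0, LF[1]=C('m')+0=4+0=4
L[2]='n': occ=0, LF[2]=C('n')+0=5+0=5
L[3]='p': occ=0, LF[3]=C('p')+0=6+0=6
L[4]='a': occ=1, LF[4]=C('a')+1=1+1=2
L[5]='a': occ=2, LF[5]=C('a')+2=1+2=3
L[6]='$': occ=0, LF[6]=C('$')+0=0+0=0

Answer: 1 4 5 6 2 3 0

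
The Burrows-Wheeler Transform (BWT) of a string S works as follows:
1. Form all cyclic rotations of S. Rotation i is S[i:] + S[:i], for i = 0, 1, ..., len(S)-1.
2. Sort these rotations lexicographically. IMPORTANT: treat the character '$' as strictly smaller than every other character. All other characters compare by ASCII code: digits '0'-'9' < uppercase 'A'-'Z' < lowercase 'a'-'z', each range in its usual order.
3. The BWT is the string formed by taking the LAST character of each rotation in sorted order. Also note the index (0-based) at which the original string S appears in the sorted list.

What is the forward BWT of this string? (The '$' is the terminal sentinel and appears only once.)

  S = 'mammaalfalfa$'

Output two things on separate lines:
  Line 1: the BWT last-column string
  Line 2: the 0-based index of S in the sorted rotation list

Answer: afmfamllaam$a
11

Derivation:
All 13 rotations (rotation i = S[i:]+S[:i]):
  rot[0] = mammaalfalfa$
  rot[1] = ammaalfalfa$m
  rot[2] = mmaalfalfa$ma
  rot[3] = maalfalfa$mam
  rot[4] = aalfalfa$mamm
  rot[5] = alfalfa$mamma
  rot[6] = lfalfa$mammaa
  rot[7] = falfa$mammaal
  rot[8] = alfa$mammaalf
  rot[9] = lfa$mammaalfa
  rot[10] = fa$mammaalfal
  rot[11] = a$mammaalfalf
  rot[12] = $mammaalfalfa
Sorted (with $ < everything):
  sorted[0] = $mammaalfalfa  (last char: 'a')
  sorted[1] = a$mammaalfalf  (last char: 'f')
  sorted[2] = aalfalfa$mamm  (last char: 'm')
  sorted[3] = alfa$mammaalf  (last char: 'f')
  sorted[4] = alfalfa$mamma  (last char: 'a')
  sorted[5] = ammaalfalfa$m  (last char: 'm')
  sorted[6] = fa$mammaalfal  (last char: 'l')
  sorted[7] = falfa$mammaal  (last char: 'l')
  sorted[8] = lfa$mammaalfa  (last char: 'a')
  sorted[9] = lfalfa$mammaa  (last char: 'a')
  sorted[10] = maalfalfa$mam  (last char: 'm')
  sorted[11] = mammaalfalfa$  (last char: '$')
  sorted[12] = mmaalfalfa$ma  (last char: 'a')
Last column: afmfamllaam$a
Original string S is at sorted index 11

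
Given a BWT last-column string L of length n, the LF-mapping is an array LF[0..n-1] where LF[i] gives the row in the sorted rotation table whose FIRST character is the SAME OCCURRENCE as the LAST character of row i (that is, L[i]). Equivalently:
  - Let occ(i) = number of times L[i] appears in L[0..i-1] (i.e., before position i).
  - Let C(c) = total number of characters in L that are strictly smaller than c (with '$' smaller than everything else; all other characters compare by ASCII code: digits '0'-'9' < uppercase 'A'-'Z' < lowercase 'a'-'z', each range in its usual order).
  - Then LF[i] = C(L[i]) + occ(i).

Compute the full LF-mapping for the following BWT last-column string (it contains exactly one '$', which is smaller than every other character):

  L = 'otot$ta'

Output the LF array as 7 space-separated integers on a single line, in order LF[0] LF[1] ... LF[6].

Char counts: '$':1, 'a':1, 'o':2, 't':3
C (first-col start): C('$')=0, C('a')=1, C('o')=2, C('t')=4
L[0]='o': occ=0, LF[0]=C('o')+0=2+0=2
L[1]='t': occ=0, LF[1]=C('t')+0=4+0=4
L[2]='o': occ=1, LF[2]=C('o')+1=2+1=3
L[3]='t': occ=1, LF[3]=C('t')+1=4+1=5
L[4]='$': occ=0, LF[4]=C('$')+0=0+0=0
L[5]='t': occ=2, LF[5]=C('t')+2=4+2=6
L[6]='a': occ=0, LF[6]=C('a')+0=1+0=1

Answer: 2 4 3 5 0 6 1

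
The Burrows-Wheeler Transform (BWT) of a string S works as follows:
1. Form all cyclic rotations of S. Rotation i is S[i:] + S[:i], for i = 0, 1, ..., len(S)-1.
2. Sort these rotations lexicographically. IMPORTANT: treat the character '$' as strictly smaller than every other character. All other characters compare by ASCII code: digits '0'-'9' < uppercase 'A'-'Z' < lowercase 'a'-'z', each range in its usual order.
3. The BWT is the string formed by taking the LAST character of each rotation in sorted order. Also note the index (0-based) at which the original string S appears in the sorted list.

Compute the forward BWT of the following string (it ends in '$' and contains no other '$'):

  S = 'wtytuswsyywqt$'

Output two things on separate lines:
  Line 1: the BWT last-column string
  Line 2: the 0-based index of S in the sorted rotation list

All 14 rotations (rotation i = S[i:]+S[:i]):
  rot[0] = wtytuswsyywqt$
  rot[1] = tytuswsyywqt$w
  rot[2] = ytuswsyywqt$wt
  rot[3] = tuswsyywqt$wty
  rot[4] = uswsyywqt$wtyt
  rot[5] = swsyywqt$wtytu
  rot[6] = wsyywqt$wtytus
  rot[7] = syywqt$wtytusw
  rot[8] = yywqt$wtytusws
  rot[9] = ywqt$wtytuswsy
  rot[10] = wqt$wtytuswsyy
  rot[11] = qt$wtytuswsyyw
  rot[12] = t$wtytuswsyywq
  rot[13] = $wtytuswsyywqt
Sorted (with $ < everything):
  sorted[0] = $wtytuswsyywqt  (last char: 't')
  sorted[1] = qt$wtytuswsyyw  (last char: 'w')
  sorted[2] = swsyywqt$wtytu  (last char: 'u')
  sorted[3] = syywqt$wtytusw  (last char: 'w')
  sorted[4] = t$wtytuswsyywq  (last char: 'q')
  sorted[5] = tuswsyywqt$wty  (last char: 'y')
  sorted[6] = tytuswsyywqt$w  (last char: 'w')
  sorted[7] = uswsyywqt$wtyt  (last char: 't')
  sorted[8] = wqt$wtytuswsyy  (last char: 'y')
  sorted[9] = wsyywqt$wtytus  (last char: 's')
  sorted[10] = wtytuswsyywqt$  (last char: '$')
  sorted[11] = ytuswsyywqt$wt  (last char: 't')
  sorted[12] = ywqt$wtytuswsy  (last char: 'y')
  sorted[13] = yywqt$wtytusws  (last char: 's')
Last column: twuwqywtys$tys
Original string S is at sorted index 10

Answer: twuwqywtys$tys
10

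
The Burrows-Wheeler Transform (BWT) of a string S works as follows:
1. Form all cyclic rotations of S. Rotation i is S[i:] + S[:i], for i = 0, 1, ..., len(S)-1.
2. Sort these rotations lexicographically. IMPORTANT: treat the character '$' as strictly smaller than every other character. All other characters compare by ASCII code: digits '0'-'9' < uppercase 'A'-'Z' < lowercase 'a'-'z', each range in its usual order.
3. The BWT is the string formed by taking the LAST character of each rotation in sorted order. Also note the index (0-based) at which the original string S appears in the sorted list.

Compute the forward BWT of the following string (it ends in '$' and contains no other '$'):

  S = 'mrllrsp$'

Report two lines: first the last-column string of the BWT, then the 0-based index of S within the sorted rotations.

All 8 rotations (rotation i = S[i:]+S[:i]):
  rot[0] = mrllrsp$
  rot[1] = rllrsp$m
  rot[2] = llrsp$mr
  rot[3] = lrsp$mrl
  rot[4] = rsp$mrll
  rot[5] = sp$mrllr
  rot[6] = p$mrllrs
  rot[7] = $mrllrsp
Sorted (with $ < everything):
  sorted[0] = $mrllrsp  (last char: 'p')
  sorted[1] = llrsp$mr  (last char: 'r')
  sorted[2] = lrsp$mrl  (last char: 'l')
  sorted[3] = mrllrsp$  (last char: '$')
  sorted[4] = p$mrllrs  (last char: 's')
  sorted[5] = rllrsp$m  (last char: 'm')
  sorted[6] = rsp$mrll  (last char: 'l')
  sorted[7] = sp$mrllr  (last char: 'r')
Last column: prl$smlr
Original string S is at sorted index 3

Answer: prl$smlr
3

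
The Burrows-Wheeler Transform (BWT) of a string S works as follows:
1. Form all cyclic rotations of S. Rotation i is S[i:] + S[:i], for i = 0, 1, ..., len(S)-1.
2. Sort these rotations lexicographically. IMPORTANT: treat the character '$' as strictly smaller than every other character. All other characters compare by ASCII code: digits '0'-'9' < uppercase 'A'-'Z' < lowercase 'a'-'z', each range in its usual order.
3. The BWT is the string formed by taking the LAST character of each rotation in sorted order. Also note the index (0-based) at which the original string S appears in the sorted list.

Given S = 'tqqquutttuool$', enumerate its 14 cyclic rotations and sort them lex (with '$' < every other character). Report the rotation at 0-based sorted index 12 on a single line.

Answer: utttuool$tqqqu

Derivation:
All 14 rotations (rotation i = S[i:]+S[:i]):
  rot[0] = tqqquutttuool$
  rot[1] = qqquutttuool$t
  rot[2] = qquutttuool$tq
  rot[3] = quutttuool$tqq
  rot[4] = uutttuool$tqqq
  rot[5] = utttuool$tqqqu
  rot[6] = tttuool$tqqquu
  rot[7] = ttuool$tqqquut
  rot[8] = tuool$tqqquutt
  rot[9] = uool$tqqquuttt
  rot[10] = ool$tqqquutttu
  rot[11] = ol$tqqquutttuo
  rot[12] = l$tqqquutttuoo
  rot[13] = $tqqquutttuool
Sorted (with $ < everything):
  sorted[0] = $tqqquutttuool
  sorted[1] = l$tqqquutttuoo
  sorted[2] = ol$tqqquutttuo
  sorted[3] = ool$tqqquutttu
  sorted[4] = qqquutttuool$t
  sorted[5] = qquutttuool$tq
  sorted[6] = quutttuool$tqq
  sorted[7] = tqqquutttuool$
  sorted[8] = tttuool$tqqquu
  sorted[9] = ttuool$tqqquut
  sorted[10] = tuool$tqqquutt
  sorted[11] = uool$tqqquuttt
  sorted[12] = utttuool$tqqqu
  sorted[13] = uutttuool$tqqq
sorted[12] = utttuool$tqqqu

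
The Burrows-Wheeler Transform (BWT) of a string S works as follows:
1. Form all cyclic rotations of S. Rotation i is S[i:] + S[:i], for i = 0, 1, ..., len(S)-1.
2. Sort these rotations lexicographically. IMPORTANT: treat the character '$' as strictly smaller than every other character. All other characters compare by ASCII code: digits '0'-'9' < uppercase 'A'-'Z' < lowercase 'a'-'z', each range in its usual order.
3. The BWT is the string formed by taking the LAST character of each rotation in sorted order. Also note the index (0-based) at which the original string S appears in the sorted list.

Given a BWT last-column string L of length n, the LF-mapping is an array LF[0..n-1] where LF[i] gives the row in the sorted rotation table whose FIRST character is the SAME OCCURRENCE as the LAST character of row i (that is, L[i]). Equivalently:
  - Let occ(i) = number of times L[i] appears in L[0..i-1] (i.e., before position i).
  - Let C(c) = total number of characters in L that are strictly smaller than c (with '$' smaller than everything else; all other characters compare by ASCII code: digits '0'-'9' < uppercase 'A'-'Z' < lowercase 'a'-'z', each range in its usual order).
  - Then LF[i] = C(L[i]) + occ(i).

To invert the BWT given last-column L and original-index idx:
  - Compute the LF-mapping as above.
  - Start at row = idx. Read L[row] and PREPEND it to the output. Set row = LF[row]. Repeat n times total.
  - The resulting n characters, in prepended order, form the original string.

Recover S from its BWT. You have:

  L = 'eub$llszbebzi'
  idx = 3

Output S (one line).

Answer: bubblesizzle$

Derivation:
LF mapping: 4 10 1 0 7 8 9 11 2 5 3 12 6
Walk LF starting at row 3, prepending L[row]:
  step 1: row=3, L[3]='$', prepend. Next row=LF[3]=0
  step 2: row=0, L[0]='e', prepend. Next row=LF[0]=4
  step 3: row=4, L[4]='l', prepend. Next row=LF[4]=7
  step 4: row=7, L[7]='z', prepend. Next row=LF[7]=11
  step 5: row=11, L[11]='z', prepend. Next row=LF[11]=12
  step 6: row=12, L[12]='i', prepend. Next row=LF[12]=6
  step 7: row=6, L[6]='s', prepend. Next row=LF[6]=9
  step 8: row=9, L[9]='e', prepend. Next row=LF[9]=5
  step 9: row=5, L[5]='l', prepend. Next row=LF[5]=8
  step 10: row=8, L[8]='b', prepend. Next row=LF[8]=2
  step 11: row=2, L[2]='b', prepend. Next row=LF[2]=1
  step 12: row=1, L[1]='u', prepend. Next row=LF[1]=10
  step 13: row=10, L[10]='b', prepend. Next row=LF[10]=3
Reversed output: bubblesizzle$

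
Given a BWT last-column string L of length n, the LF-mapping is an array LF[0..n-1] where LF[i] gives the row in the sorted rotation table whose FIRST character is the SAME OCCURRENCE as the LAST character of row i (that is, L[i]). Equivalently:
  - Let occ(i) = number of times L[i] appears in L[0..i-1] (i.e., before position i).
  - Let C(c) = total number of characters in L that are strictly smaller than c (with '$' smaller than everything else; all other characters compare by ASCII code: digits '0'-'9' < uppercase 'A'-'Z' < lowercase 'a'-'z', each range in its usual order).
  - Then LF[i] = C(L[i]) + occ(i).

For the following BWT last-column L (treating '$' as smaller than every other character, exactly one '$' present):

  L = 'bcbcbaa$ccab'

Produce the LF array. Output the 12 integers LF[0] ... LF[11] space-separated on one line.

Answer: 4 8 5 9 6 1 2 0 10 11 3 7

Derivation:
Char counts: '$':1, 'a':3, 'b':4, 'c':4
C (first-col start): C('$')=0, C('a')=1, C('b')=4, C('c')=8
L[0]='b': occ=0, LF[0]=C('b')+0=4+0=4
L[1]='c': occ=0, LF[1]=C('c')+0=8+0=8
L[2]='b': occ=1, LF[2]=C('b')+1=4+1=5
L[3]='c': occ=1, LF[3]=C('c')+1=8+1=9
L[4]='b': occ=2, LF[4]=C('b')+2=4+2=6
L[5]='a': occ=0, LF[5]=C('a')+0=1+0=1
L[6]='a': occ=1, LF[6]=C('a')+1=1+1=2
L[7]='$': occ=0, LF[7]=C('$')+0=0+0=0
L[8]='c': occ=2, LF[8]=C('c')+2=8+2=10
L[9]='c': occ=3, LF[9]=C('c')+3=8+3=11
L[10]='a': occ=2, LF[10]=C('a')+2=1+2=3
L[11]='b': occ=3, LF[11]=C('b')+3=4+3=7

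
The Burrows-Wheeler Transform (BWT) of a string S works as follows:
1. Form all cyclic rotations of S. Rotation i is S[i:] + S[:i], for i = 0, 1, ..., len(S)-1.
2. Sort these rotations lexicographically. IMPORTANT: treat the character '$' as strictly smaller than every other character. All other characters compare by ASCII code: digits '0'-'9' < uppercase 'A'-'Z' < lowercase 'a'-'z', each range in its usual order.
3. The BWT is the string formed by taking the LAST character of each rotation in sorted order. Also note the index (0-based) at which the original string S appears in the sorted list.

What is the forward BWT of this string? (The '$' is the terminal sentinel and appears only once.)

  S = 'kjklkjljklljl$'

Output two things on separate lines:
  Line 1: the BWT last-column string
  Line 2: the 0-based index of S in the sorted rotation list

All 14 rotations (rotation i = S[i:]+S[:i]):
  rot[0] = kjklkjljklljl$
  rot[1] = jklkjljklljl$k
  rot[2] = klkjljklljl$kj
  rot[3] = lkjljklljl$kjk
  rot[4] = kjljklljl$kjkl
  rot[5] = jljklljl$kjklk
  rot[6] = ljklljl$kjklkj
  rot[7] = jklljl$kjklkjl
  rot[8] = klljl$kjklkjlj
  rot[9] = lljl$kjklkjljk
  rot[10] = ljl$kjklkjljkl
  rot[11] = jl$kjklkjljkll
  rot[12] = l$kjklkjljkllj
  rot[13] = $kjklkjljklljl
Sorted (with $ < everything):
  sorted[0] = $kjklkjljklljl  (last char: 'l')
  sorted[1] = jklkjljklljl$k  (last char: 'k')
  sorted[2] = jklljl$kjklkjl  (last char: 'l')
  sorted[3] = jl$kjklkjljkll  (last char: 'l')
  sorted[4] = jljklljl$kjklk  (last char: 'k')
  sorted[5] = kjklkjljklljl$  (last char: '$')
  sorted[6] = kjljklljl$kjkl  (last char: 'l')
  sorted[7] = klkjljklljl$kj  (last char: 'j')
  sorted[8] = klljl$kjklkjlj  (last char: 'j')
  sorted[9] = l$kjklkjljkllj  (last char: 'j')
  sorted[10] = ljklljl$kjklkj  (last char: 'j')
  sorted[11] = ljl$kjklkjljkl  (last char: 'l')
  sorted[12] = lkjljklljl$kjk  (last char: 'k')
  sorted[13] = lljl$kjklkjljk  (last char: 'k')
Last column: lkllk$ljjjjlkk
Original string S is at sorted index 5

Answer: lkllk$ljjjjlkk
5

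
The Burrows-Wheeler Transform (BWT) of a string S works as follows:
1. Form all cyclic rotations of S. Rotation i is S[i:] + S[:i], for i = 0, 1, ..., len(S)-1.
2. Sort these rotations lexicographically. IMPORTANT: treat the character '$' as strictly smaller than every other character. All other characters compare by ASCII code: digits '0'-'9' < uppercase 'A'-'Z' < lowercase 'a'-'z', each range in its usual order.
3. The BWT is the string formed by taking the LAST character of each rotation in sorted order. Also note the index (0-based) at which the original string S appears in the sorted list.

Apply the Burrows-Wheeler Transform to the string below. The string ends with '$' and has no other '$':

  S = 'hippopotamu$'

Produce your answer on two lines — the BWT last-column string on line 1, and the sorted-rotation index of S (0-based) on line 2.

Answer: ut$happpoiom
2

Derivation:
All 12 rotations (rotation i = S[i:]+S[:i]):
  rot[0] = hippopotamu$
  rot[1] = ippopotamu$h
  rot[2] = ppopotamu$hi
  rot[3] = popotamu$hip
  rot[4] = opotamu$hipp
  rot[5] = potamu$hippo
  rot[6] = otamu$hippop
  rot[7] = tamu$hippopo
  rot[8] = amu$hippopot
  rot[9] = mu$hippopota
  rot[10] = u$hippopotam
  rot[11] = $hippopotamu
Sorted (with $ < everything):
  sorted[0] = $hippopotamu  (last char: 'u')
  sorted[1] = amu$hippopot  (last char: 't')
  sorted[2] = hippopotamu$  (last char: '$')
  sorted[3] = ippopotamu$h  (last char: 'h')
  sorted[4] = mu$hippopota  (last char: 'a')
  sorted[5] = opotamu$hipp  (last char: 'p')
  sorted[6] = otamu$hippop  (last char: 'p')
  sorted[7] = popotamu$hip  (last char: 'p')
  sorted[8] = potamu$hippo  (last char: 'o')
  sorted[9] = ppopotamu$hi  (last char: 'i')
  sorted[10] = tamu$hippopo  (last char: 'o')
  sorted[11] = u$hippopotam  (last char: 'm')
Last column: ut$happpoiom
Original string S is at sorted index 2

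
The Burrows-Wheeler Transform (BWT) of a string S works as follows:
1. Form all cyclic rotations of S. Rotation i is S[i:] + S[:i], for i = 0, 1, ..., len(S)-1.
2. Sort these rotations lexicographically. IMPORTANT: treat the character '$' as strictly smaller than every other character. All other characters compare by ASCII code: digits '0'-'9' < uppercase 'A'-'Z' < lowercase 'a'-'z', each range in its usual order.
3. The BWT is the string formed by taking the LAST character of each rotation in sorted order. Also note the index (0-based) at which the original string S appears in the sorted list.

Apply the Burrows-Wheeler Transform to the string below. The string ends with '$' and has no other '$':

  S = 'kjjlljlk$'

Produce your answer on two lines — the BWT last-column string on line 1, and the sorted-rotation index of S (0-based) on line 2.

Answer: kkljl$ljj
5

Derivation:
All 9 rotations (rotation i = S[i:]+S[:i]):
  rot[0] = kjjlljlk$
  rot[1] = jjlljlk$k
  rot[2] = jlljlk$kj
  rot[3] = lljlk$kjj
  rot[4] = ljlk$kjjl
  rot[5] = jlk$kjjll
  rot[6] = lk$kjjllj
  rot[7] = k$kjjlljl
  rot[8] = $kjjlljlk
Sorted (with $ < everything):
  sorted[0] = $kjjlljlk  (last char: 'k')
  sorted[1] = jjlljlk$k  (last char: 'k')
  sorted[2] = jlk$kjjll  (last char: 'l')
  sorted[3] = jlljlk$kj  (last char: 'j')
  sorted[4] = k$kjjlljl  (last char: 'l')
  sorted[5] = kjjlljlk$  (last char: '$')
  sorted[6] = ljlk$kjjl  (last char: 'l')
  sorted[7] = lk$kjjllj  (last char: 'j')
  sorted[8] = lljlk$kjj  (last char: 'j')
Last column: kkljl$ljj
Original string S is at sorted index 5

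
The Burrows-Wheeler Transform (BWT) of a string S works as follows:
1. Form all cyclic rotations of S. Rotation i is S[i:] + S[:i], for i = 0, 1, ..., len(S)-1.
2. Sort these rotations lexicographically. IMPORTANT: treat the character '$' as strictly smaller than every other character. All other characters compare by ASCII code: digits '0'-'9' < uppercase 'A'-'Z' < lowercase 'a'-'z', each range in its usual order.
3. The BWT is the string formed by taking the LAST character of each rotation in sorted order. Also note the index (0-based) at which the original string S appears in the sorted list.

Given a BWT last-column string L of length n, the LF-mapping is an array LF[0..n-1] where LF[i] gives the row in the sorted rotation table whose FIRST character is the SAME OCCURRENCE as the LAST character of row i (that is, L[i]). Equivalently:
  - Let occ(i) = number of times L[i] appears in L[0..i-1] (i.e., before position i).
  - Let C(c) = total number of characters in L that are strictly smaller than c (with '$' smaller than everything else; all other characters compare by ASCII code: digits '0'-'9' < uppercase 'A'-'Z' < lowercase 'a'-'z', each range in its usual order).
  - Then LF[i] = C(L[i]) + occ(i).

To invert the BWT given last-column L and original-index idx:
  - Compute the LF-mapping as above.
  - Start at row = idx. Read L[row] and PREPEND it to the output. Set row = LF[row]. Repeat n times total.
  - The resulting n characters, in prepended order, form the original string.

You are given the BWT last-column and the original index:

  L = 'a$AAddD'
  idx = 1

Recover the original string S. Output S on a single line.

LF mapping: 4 0 1 2 5 6 3
Walk LF starting at row 1, prepending L[row]:
  step 1: row=1, L[1]='$', prepend. Next row=LF[1]=0
  step 2: row=0, L[0]='a', prepend. Next row=LF[0]=4
  step 3: row=4, L[4]='d', prepend. Next row=LF[4]=5
  step 4: row=5, L[5]='d', prepend. Next row=LF[5]=6
  step 5: row=6, L[6]='D', prepend. Next row=LF[6]=3
  step 6: row=3, L[3]='A', prepend. Next row=LF[3]=2
  step 7: row=2, L[2]='A', prepend. Next row=LF[2]=1
Reversed output: AADdda$

Answer: AADdda$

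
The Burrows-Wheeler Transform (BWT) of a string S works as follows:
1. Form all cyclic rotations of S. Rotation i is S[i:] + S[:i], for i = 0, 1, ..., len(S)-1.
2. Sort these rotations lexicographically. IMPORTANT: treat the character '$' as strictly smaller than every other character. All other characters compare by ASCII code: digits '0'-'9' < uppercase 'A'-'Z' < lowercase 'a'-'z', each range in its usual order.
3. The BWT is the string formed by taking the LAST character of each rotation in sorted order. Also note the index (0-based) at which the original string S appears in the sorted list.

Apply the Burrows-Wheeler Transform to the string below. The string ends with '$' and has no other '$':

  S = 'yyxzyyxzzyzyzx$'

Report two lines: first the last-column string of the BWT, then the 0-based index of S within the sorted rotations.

Answer: xzyyyy$zzzyxyzx
6

Derivation:
All 15 rotations (rotation i = S[i:]+S[:i]):
  rot[0] = yyxzyyxzzyzyzx$
  rot[1] = yxzyyxzzyzyzx$y
  rot[2] = xzyyxzzyzyzx$yy
  rot[3] = zyyxzzyzyzx$yyx
  rot[4] = yyxzzyzyzx$yyxz
  rot[5] = yxzzyzyzx$yyxzy
  rot[6] = xzzyzyzx$yyxzyy
  rot[7] = zzyzyzx$yyxzyyx
  rot[8] = zyzyzx$yyxzyyxz
  rot[9] = yzyzx$yyxzyyxzz
  rot[10] = zyzx$yyxzyyxzzy
  rot[11] = yzx$yyxzyyxzzyz
  rot[12] = zx$yyxzyyxzzyzy
  rot[13] = x$yyxzyyxzzyzyz
  rot[14] = $yyxzyyxzzyzyzx
Sorted (with $ < everything):
  sorted[0] = $yyxzyyxzzyzyzx  (last char: 'x')
  sorted[1] = x$yyxzyyxzzyzyz  (last char: 'z')
  sorted[2] = xzyyxzzyzyzx$yy  (last char: 'y')
  sorted[3] = xzzyzyzx$yyxzyy  (last char: 'y')
  sorted[4] = yxzyyxzzyzyzx$y  (last char: 'y')
  sorted[5] = yxzzyzyzx$yyxzy  (last char: 'y')
  sorted[6] = yyxzyyxzzyzyzx$  (last char: '$')
  sorted[7] = yyxzzyzyzx$yyxz  (last char: 'z')
  sorted[8] = yzx$yyxzyyxzzyz  (last char: 'z')
  sorted[9] = yzyzx$yyxzyyxzz  (last char: 'z')
  sorted[10] = zx$yyxzyyxzzyzy  (last char: 'y')
  sorted[11] = zyyxzzyzyzx$yyx  (last char: 'x')
  sorted[12] = zyzx$yyxzyyxzzy  (last char: 'y')
  sorted[13] = zyzyzx$yyxzyyxz  (last char: 'z')
  sorted[14] = zzyzyzx$yyxzyyx  (last char: 'x')
Last column: xzyyyy$zzzyxyzx
Original string S is at sorted index 6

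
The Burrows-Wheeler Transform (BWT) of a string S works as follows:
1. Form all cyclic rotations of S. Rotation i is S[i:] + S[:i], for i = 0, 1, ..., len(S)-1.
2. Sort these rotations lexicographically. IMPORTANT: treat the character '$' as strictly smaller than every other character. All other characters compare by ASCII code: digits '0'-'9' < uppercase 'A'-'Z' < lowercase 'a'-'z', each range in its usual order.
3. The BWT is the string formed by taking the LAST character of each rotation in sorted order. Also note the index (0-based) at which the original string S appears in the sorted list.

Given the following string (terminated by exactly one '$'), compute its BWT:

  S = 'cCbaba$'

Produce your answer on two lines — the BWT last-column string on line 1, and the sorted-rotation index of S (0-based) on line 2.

Answer: acbbaC$
6

Derivation:
All 7 rotations (rotation i = S[i:]+S[:i]):
  rot[0] = cCbaba$
  rot[1] = Cbaba$c
  rot[2] = baba$cC
  rot[3] = aba$cCb
  rot[4] = ba$cCba
  rot[5] = a$cCbab
  rot[6] = $cCbaba
Sorted (with $ < everything):
  sorted[0] = $cCbaba  (last char: 'a')
  sorted[1] = Cbaba$c  (last char: 'c')
  sorted[2] = a$cCbab  (last char: 'b')
  sorted[3] = aba$cCb  (last char: 'b')
  sorted[4] = ba$cCba  (last char: 'a')
  sorted[5] = baba$cC  (last char: 'C')
  sorted[6] = cCbaba$  (last char: '$')
Last column: acbbaC$
Original string S is at sorted index 6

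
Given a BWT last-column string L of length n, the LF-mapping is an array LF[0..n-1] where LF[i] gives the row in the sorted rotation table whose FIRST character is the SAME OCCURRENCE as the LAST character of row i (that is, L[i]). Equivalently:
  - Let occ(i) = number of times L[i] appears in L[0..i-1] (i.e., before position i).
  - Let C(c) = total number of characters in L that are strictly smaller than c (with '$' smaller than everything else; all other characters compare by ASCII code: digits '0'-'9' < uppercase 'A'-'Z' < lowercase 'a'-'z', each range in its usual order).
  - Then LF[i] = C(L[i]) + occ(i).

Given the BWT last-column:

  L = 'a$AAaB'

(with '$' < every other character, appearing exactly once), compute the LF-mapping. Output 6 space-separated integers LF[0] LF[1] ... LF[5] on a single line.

Char counts: '$':1, 'A':2, 'B':1, 'a':2
C (first-col start): C('$')=0, C('A')=1, C('B')=3, C('a')=4
L[0]='a': occ=0, LF[0]=C('a')+0=4+0=4
L[1]='$': occ=0, LF[1]=C('$')+0=0+0=0
L[2]='A': occ=0, LF[2]=C('A')+0=1+0=1
L[3]='A': occ=1, LF[3]=C('A')+1=1+1=2
L[4]='a': occ=1, LF[4]=C('a')+1=4+1=5
L[5]='B': occ=0, LF[5]=C('B')+0=3+0=3

Answer: 4 0 1 2 5 3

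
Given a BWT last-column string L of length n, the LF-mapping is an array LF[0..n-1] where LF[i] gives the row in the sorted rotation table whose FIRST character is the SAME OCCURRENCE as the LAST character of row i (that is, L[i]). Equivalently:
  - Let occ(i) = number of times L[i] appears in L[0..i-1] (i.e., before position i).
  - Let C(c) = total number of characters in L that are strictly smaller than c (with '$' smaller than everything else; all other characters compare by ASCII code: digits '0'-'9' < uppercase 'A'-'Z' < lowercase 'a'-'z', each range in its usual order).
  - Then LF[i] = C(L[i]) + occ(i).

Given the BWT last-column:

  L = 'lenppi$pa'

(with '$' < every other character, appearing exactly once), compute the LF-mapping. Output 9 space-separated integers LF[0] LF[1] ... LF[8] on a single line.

Char counts: '$':1, 'a':1, 'e':1, 'i':1, 'l':1, 'n':1, 'p':3
C (first-col start): C('$')=0, C('a')=1, C('e')=2, C('i')=3, C('l')=4, C('n')=5, C('p')=6
L[0]='l': occ=0, LF[0]=C('l')+0=4+0=4
L[1]='e': occ=0, LF[1]=C('e')+0=2+0=2
L[2]='n': occ=0, LF[2]=C('n')+0=5+0=5
L[3]='p': occ=0, LF[3]=C('p')+0=6+0=6
L[4]='p': occ=1, LF[4]=C('p')+1=6+1=7
L[5]='i': occ=0, LF[5]=C('i')+0=3+0=3
L[6]='$': occ=0, LF[6]=C('$')+0=0+0=0
L[7]='p': occ=2, LF[7]=C('p')+2=6+2=8
L[8]='a': occ=0, LF[8]=C('a')+0=1+0=1

Answer: 4 2 5 6 7 3 0 8 1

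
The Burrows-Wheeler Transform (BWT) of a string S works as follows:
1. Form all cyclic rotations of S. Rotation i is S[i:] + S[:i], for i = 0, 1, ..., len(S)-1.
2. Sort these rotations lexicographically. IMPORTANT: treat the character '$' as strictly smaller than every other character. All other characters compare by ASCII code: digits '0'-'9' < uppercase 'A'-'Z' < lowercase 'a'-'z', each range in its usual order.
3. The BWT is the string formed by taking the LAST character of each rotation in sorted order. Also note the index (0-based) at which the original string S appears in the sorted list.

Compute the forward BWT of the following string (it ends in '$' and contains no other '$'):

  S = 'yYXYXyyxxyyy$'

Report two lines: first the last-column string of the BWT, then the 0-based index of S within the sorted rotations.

All 13 rotations (rotation i = S[i:]+S[:i]):
  rot[0] = yYXYXyyxxyyy$
  rot[1] = YXYXyyxxyyy$y
  rot[2] = XYXyyxxyyy$yY
  rot[3] = YXyyxxyyy$yYX
  rot[4] = Xyyxxyyy$yYXY
  rot[5] = yyxxyyy$yYXYX
  rot[6] = yxxyyy$yYXYXy
  rot[7] = xxyyy$yYXYXyy
  rot[8] = xyyy$yYXYXyyx
  rot[9] = yyy$yYXYXyyxx
  rot[10] = yy$yYXYXyyxxy
  rot[11] = y$yYXYXyyxxyy
  rot[12] = $yYXYXyyxxyyy
Sorted (with $ < everything):
  sorted[0] = $yYXYXyyxxyyy  (last char: 'y')
  sorted[1] = XYXyyxxyyy$yY  (last char: 'Y')
  sorted[2] = Xyyxxyyy$yYXY  (last char: 'Y')
  sorted[3] = YXYXyyxxyyy$y  (last char: 'y')
  sorted[4] = YXyyxxyyy$yYX  (last char: 'X')
  sorted[5] = xxyyy$yYXYXyy  (last char: 'y')
  sorted[6] = xyyy$yYXYXyyx  (last char: 'x')
  sorted[7] = y$yYXYXyyxxyy  (last char: 'y')
  sorted[8] = yYXYXyyxxyyy$  (last char: '$')
  sorted[9] = yxxyyy$yYXYXy  (last char: 'y')
  sorted[10] = yy$yYXYXyyxxy  (last char: 'y')
  sorted[11] = yyxxyyy$yYXYX  (last char: 'X')
  sorted[12] = yyy$yYXYXyyxx  (last char: 'x')
Last column: yYYyXyxy$yyXx
Original string S is at sorted index 8

Answer: yYYyXyxy$yyXx
8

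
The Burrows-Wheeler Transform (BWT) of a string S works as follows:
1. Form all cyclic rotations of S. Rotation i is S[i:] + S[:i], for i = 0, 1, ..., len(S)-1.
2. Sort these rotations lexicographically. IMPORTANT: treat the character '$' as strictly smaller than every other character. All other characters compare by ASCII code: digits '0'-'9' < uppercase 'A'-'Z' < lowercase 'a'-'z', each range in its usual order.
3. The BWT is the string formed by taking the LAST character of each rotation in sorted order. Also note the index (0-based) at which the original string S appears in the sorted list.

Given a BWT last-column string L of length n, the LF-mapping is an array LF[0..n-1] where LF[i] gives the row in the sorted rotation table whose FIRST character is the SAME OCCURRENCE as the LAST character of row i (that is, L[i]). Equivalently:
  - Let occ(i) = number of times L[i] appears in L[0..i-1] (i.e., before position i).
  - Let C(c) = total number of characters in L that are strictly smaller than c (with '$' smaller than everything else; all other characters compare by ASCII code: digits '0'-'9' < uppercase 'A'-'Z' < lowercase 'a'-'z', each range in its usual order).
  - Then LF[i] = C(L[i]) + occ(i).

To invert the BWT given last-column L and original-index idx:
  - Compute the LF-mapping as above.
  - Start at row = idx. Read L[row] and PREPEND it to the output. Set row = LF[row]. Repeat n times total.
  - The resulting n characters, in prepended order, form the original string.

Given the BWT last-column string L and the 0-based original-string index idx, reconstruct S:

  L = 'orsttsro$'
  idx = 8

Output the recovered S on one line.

Answer: trssotro$

Derivation:
LF mapping: 1 3 5 7 8 6 4 2 0
Walk LF starting at row 8, prepending L[row]:
  step 1: row=8, L[8]='$', prepend. Next row=LF[8]=0
  step 2: row=0, L[0]='o', prepend. Next row=LF[0]=1
  step 3: row=1, L[1]='r', prepend. Next row=LF[1]=3
  step 4: row=3, L[3]='t', prepend. Next row=LF[3]=7
  step 5: row=7, L[7]='o', prepend. Next row=LF[7]=2
  step 6: row=2, L[2]='s', prepend. Next row=LF[2]=5
  step 7: row=5, L[5]='s', prepend. Next row=LF[5]=6
  step 8: row=6, L[6]='r', prepend. Next row=LF[6]=4
  step 9: row=4, L[4]='t', prepend. Next row=LF[4]=8
Reversed output: trssotro$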